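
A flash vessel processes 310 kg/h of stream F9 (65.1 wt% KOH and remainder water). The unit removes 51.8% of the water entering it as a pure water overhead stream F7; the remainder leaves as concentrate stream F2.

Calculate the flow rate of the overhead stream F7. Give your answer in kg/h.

56.04 kg/h

water entering = 310×0.349 = 108.19 kg/h; overhead removed = 0.518×108.19 = 56.042 kg/h.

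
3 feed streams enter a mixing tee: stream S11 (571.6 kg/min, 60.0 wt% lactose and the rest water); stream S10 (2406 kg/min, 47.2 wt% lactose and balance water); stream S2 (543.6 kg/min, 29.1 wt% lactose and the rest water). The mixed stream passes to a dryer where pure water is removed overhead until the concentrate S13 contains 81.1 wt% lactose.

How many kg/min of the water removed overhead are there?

1503 kg/min

lactose entering = 571.6×0.600 + 2406×0.472 + 543.6×0.291 = 1636.8 kg/min.
All lactose reports to S13, so S13 = 1636.8/0.811 = 2018.2 kg/min.
Total feed = 3521.2 kg/min; overhead = 3521.2 − 2018.2 = 1503 kg/min.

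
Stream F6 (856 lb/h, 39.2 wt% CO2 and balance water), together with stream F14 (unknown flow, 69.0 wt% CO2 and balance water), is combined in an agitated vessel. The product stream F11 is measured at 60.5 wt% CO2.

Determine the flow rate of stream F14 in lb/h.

2145 lb/h

Let F14 be the unknown flow. Total out = 856 + F14.
CO2 balance: 335.55 + 0.690·F14 = 0.605·(856 + F14)
(0.690 − 0.605)·F14 = 0.605×856 − 335.55 = 182.33
F14 = 182.33 / 0.085 = 2145 lb/h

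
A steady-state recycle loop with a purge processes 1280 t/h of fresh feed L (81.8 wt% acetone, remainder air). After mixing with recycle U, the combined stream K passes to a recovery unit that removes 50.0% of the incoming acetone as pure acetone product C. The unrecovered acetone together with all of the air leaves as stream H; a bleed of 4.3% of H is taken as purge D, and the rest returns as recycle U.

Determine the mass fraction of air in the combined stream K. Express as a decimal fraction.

air enters only via L and leaves only via the purge: 1280×0.182 = 0.043×(air in H), and the recovery unit passes all air, so air in K = air in H = 5417.7 t/h.
acetone in K: m_A = 1280×0.818 + (1−0.043)·(1−0.500)·m_A, so m_A = 1047/0.5215 = 2007.7 t/h.
K = 2007.7 + 5417.7 = 7425.4 t/h.
air fraction in K = 5417.7/7425.4 = 0.730.

0.730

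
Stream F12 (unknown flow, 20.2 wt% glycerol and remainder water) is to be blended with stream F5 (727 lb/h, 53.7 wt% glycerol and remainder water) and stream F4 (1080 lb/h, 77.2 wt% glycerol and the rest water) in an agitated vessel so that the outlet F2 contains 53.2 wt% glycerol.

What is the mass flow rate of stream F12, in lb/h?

Let F12 be the unknown flow. Total out = 1807 + F12.
glycerol balance: 1224.2 + 0.202·F12 = 0.532·(1807 + F12)
(0.202 − 0.532)·F12 = 0.532×1807 − 1224.2 = -262.84
F12 = -262.84 / -0.330 = 796.47 lb/h

796.5 lb/h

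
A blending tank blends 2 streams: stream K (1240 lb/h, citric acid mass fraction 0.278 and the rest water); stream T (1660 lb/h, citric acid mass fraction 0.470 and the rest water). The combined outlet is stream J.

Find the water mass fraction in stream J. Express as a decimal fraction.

0.612

Total flow out = 1240 + 1660 = 2900 lb/h.
water in = 1240×0.722 + 1660×0.530 = 1775.1 lb/h.
water mass fraction in J = 1775.1/2900 = 0.612.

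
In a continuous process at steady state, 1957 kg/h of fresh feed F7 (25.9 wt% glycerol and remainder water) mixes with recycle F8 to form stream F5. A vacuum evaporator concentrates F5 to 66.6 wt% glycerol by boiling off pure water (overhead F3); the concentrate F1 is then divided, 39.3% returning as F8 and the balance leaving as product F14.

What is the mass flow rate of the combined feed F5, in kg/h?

2450 kg/h

Overall glycerol balance (none leaves overhead): glycerol in fresh feed = glycerol in product, i.e. 1957×0.259 = (1−0.393)·F1·0.666.
F1 = 506.86/(0.666×0.607) = 1253.8 kg/h.
Recycle F8 = 0.393×1253.8 = 492.74 kg/h.
Combined feed F5 = 1957 + 492.74 = 2449.7 kg/h.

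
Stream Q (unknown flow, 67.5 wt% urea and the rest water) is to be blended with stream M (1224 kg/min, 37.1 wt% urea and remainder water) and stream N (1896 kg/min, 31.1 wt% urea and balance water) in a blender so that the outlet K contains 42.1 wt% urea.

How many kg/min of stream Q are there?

Let Q be the unknown flow. Total out = 3120 + Q.
urea balance: 1043.8 + 0.675·Q = 0.421·(3120 + Q)
(0.675 − 0.421)·Q = 0.421×3120 − 1043.8 = 269.76
Q = 269.76 / 0.254 = 1062 kg/min

1062 kg/min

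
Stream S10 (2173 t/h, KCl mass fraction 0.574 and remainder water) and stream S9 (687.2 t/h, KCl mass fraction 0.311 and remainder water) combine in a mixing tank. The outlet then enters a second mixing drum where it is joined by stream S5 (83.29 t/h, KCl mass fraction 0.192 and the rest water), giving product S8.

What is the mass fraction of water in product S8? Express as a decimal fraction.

Overall, product flow = 2943.5 t/h.
water in = 2173×0.426 + 687.2×0.689 + 83.29×0.808 = 1466.5 t/h.
water fraction in S8 = 0.498.

0.498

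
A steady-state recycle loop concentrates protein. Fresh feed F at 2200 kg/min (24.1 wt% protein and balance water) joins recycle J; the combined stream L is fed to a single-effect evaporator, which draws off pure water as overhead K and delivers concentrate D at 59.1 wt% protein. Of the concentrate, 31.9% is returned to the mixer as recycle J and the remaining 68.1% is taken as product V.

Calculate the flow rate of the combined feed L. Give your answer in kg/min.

2620 kg/min

Overall protein balance (none leaves overhead): protein in fresh feed = protein in product, i.e. 2200×0.241 = (1−0.319)·D·0.591.
D = 530.2/(0.591×0.681) = 1317.4 kg/min.
Recycle J = 0.319×1317.4 = 420.24 kg/min.
Combined feed L = 2200 + 420.24 = 2620.2 kg/min.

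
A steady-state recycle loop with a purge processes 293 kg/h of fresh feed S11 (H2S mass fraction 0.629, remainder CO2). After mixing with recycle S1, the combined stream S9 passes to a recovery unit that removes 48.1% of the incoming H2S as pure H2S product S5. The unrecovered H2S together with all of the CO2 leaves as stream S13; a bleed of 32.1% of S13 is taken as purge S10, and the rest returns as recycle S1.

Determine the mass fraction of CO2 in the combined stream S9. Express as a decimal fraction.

CO2 enters only via S11 and leaves only via the purge: 293×0.371 = 0.321×(CO2 in S13), and the recovery unit passes all CO2, so CO2 in S9 = CO2 in S13 = 338.64 kg/h.
H2S in S9: m_A = 293×0.629 + (1−0.321)·(1−0.481)·m_A, so m_A = 184.3/0.6476 = 284.59 kg/h.
S9 = 284.59 + 338.64 = 623.22 kg/h.
CO2 fraction in S9 = 338.64/623.22 = 0.543.

0.543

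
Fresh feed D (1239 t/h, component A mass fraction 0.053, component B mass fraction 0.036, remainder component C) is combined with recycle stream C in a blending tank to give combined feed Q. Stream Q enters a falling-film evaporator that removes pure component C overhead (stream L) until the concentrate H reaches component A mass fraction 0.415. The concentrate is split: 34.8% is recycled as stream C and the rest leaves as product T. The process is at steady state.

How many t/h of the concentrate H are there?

242.7 t/h

Overall component A balance (none leaves overhead): component A in fresh feed = component A in product, i.e. 1239×0.053 = (1−0.348)·H·0.415.
H = 65.667/(0.415×0.652) = 242.69 t/h.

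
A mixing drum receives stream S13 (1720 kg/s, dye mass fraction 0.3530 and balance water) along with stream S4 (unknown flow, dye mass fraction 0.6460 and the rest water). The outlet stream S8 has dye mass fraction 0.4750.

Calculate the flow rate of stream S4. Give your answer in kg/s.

1227 kg/s

Let S4 be the unknown flow. Total out = 1720 + S4.
dye balance: 607.16 + 0.646·S4 = 0.475·(1720 + S4)
(0.646 − 0.475)·S4 = 0.475×1720 − 607.16 = 209.84
S4 = 209.84 / 0.171 = 1227.1 kg/s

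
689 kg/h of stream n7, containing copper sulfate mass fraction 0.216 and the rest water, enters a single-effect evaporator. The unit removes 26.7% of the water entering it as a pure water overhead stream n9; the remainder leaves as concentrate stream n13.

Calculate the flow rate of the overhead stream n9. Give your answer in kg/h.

water entering = 689×0.784 = 540.18 kg/h; overhead removed = 0.267×540.18 = 144.23 kg/h.

144.2 kg/h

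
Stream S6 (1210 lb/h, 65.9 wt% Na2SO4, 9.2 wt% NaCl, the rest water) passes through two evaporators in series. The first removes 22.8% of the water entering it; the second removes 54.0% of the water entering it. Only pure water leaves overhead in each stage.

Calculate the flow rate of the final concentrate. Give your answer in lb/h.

water in feed = 1210×0.249 = 301.29 lb/h.
After stage 1: water left = (1−0.228)×301.29 = 232.6; stream total = 1141.3 lb/h.
After stage 2: water left = (1−0.540)×232.6 = 106.99; final concentrate = 1015.7 lb/h.

1016 lb/h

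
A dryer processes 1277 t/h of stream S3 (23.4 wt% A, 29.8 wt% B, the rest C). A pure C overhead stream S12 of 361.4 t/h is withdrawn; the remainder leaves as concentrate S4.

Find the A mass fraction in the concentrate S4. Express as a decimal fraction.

A is not removed: 1277×0.234 = 298.82 t/h of A enters S4.
Concentrate = 1277 − 361.4 = 915.6 t/h.
Mass fraction = 298.82/915.6 = 0.326.

0.326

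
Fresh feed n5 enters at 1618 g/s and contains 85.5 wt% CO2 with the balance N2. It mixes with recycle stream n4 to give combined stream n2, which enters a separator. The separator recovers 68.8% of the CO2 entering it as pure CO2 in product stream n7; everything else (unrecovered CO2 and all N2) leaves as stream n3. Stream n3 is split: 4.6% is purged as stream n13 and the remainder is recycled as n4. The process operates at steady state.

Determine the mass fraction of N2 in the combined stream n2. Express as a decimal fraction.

N2 enters only via n5 and leaves only via the purge: 1618×0.145 = 0.046×(N2 in n3), and the separator passes all N2, so N2 in n2 = N2 in n3 = 5100.2 g/s.
CO2 in n2: m_A = 1618×0.855 + (1−0.046)·(1−0.688)·m_A, so m_A = 1383.4/0.7024 = 1969.7 g/s.
n2 = 1969.7 + 5100.2 = 7069.9 g/s.
N2 fraction in n2 = 5100.2/7069.9 = 0.7214.

0.7214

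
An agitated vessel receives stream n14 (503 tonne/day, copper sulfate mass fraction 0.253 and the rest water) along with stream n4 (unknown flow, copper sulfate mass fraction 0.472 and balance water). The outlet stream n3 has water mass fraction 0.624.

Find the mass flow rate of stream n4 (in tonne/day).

644.5 tonne/day

Let n4 be the unknown flow. Total out = 503 + n4.
water balance: 375.74 + 0.528·n4 = 0.624·(503 + n4)
(0.528 − 0.624)·n4 = 0.624×503 − 375.74 = -61.869
n4 = -61.869 / -0.096 = 644.47 tonne/day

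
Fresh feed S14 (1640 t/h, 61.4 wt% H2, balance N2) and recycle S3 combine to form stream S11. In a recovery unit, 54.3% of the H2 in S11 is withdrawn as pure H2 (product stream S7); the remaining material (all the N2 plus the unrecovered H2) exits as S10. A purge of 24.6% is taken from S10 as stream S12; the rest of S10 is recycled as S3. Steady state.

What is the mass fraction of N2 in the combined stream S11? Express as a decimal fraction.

N2 enters only via S14 and leaves only via the purge: 1640×0.386 = 0.246×(N2 in S10), and the recovery unit passes all N2, so N2 in S11 = N2 in S10 = 2573.3 t/h.
H2 in S11: m_A = 1640×0.614 + (1−0.246)·(1−0.543)·m_A, so m_A = 1007/0.6554 = 1536.4 t/h.
S11 = 1536.4 + 2573.3 = 4109.7 t/h.
N2 fraction in S11 = 2573.3/4109.7 = 0.6262.

0.6262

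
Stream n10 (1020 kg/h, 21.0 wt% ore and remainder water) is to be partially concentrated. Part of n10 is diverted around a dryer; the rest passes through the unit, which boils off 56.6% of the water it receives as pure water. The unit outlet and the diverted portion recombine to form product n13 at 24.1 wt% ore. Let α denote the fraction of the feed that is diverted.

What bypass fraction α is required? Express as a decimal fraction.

All 1020×0.210 = 214.2 kg/h of ore reaches n13, so n13 = 214.2/0.241 = 888.8 kg/h and vapour = 131.2 kg/h.
The evaporator receives (1−α)·1020 of feed at 0.790 water and removes 0.566 of that water:
0.566×0.790×(1−α)×1020 = 131.2
(1−α) = 131.2/456.08 = 0.2877;  α = 0.7123.

0.712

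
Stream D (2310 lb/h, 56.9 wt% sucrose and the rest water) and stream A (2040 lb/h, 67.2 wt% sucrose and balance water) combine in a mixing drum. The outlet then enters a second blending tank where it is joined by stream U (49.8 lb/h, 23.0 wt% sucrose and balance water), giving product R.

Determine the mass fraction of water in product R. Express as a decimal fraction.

Overall, product flow = 4399.8 lb/h.
water in = 2310×0.431 + 2040×0.328 + 49.8×0.770 = 1703.1 lb/h.
water fraction in R = 0.3871.

0.3871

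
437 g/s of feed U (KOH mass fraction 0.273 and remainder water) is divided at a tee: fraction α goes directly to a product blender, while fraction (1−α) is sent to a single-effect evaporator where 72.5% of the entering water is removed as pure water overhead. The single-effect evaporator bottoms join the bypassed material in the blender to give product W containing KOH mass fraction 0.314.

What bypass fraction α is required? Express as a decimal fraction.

All 437×0.273 = 119.3 g/s of KOH reaches W, so W = 119.3/0.314 = 379.94 g/s and vapour = 57.061 g/s.
The evaporator receives (1−α)·437 of feed at 0.727 water and removes 0.725 of that water:
0.725×0.727×(1−α)×437 = 57.061
(1−α) = 57.061/230.33 = 0.2477;  α = 0.7523.

0.752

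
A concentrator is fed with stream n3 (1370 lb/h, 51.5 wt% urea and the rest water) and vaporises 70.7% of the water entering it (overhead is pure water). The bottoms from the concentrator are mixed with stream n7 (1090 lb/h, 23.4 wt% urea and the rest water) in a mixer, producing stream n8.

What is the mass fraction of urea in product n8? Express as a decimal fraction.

0.483

Vapour removed = 0.707×0.485×1370 = 469.77 lb/h; concentrate = 900.23 lb/h.
urea reaching the mixer = 705.55 (from concentrate) + 1090×0.234 = 960.61 lb/h.
Product flow = 900.23 + 1090 = 1990.2 lb/h; urea fraction = 0.483.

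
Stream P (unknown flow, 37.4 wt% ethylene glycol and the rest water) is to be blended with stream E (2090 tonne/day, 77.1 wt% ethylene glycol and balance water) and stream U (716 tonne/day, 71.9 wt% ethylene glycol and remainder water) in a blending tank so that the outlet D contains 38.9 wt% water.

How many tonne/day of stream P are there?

Let P be the unknown flow. Total out = 2806 + P.
water balance: 679.81 + 0.626·P = 0.389·(2806 + P)
(0.626 − 0.389)·P = 0.389×2806 − 679.81 = 411.73
P = 411.73 / 0.237 = 1737.2 tonne/day

1737 tonne/day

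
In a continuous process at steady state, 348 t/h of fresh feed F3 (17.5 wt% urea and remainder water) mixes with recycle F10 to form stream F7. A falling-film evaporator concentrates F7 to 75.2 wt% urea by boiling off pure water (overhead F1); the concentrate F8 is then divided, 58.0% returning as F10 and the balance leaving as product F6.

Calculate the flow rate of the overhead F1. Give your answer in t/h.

Overall urea balance (none leaves overhead): urea in fresh feed = urea in product, i.e. 348×0.175 = (1−0.580)·F8·0.752.
F8 = 60.9/(0.752×0.420) = 192.82 t/h.
Recycle F10 = 0.580×192.82 = 111.84 t/h.
Combined feed F7 = 348 + 111.84 = 459.84 t/h.
Overhead F1 = F7 − F8 = 459.84 − 192.82 = 267.02 t/h.

267 t/h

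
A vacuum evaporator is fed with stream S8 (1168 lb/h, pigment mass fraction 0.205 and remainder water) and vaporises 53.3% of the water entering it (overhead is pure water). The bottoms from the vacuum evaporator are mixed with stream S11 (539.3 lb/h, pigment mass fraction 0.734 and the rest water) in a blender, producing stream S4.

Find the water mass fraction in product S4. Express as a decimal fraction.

Vapour removed = 0.533×0.795×1168 = 494.92 lb/h; concentrate = 673.08 lb/h.
water reaching the mixer = 433.64 (from concentrate) + 539.3×0.266 = 577.09 lb/h.
Product flow = 673.08 + 539.3 = 1212.4 lb/h; water fraction = 0.476.

0.476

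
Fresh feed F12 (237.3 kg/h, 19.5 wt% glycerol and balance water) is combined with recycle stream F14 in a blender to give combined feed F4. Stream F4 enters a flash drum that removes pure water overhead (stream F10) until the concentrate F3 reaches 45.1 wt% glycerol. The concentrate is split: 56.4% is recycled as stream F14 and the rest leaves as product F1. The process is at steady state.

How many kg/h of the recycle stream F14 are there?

Overall glycerol balance (none leaves overhead): glycerol in fresh feed = glycerol in product, i.e. 237.3×0.195 = (1−0.564)·F3·0.451.
F3 = 46.274/(0.451×0.436) = 235.33 kg/h.
Recycle F14 = 0.564×235.33 = 132.72 kg/h.

132.7 kg/h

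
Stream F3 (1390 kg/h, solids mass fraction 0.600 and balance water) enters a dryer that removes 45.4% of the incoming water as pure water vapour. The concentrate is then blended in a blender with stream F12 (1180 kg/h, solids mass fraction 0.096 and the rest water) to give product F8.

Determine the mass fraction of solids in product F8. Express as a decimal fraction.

0.409

Vapour removed = 0.454×0.400×1390 = 252.42 kg/h; concentrate = 1137.6 kg/h.
solids reaching the mixer = 834 (from concentrate) + 1180×0.096 = 947.28 kg/h.
Product flow = 1137.6 + 1180 = 2317.6 kg/h; solids fraction = 0.409.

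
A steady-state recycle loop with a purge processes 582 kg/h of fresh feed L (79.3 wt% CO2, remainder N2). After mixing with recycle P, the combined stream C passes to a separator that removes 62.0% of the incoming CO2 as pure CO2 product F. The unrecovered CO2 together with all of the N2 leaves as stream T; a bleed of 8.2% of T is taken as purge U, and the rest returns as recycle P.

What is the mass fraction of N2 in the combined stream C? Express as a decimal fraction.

N2 enters only via L and leaves only via the purge: 582×0.207 = 0.082×(N2 in T), and the separator passes all N2, so N2 in C = N2 in T = 1469.2 kg/h.
CO2 in C: m_A = 582×0.793 + (1−0.082)·(1−0.620)·m_A, so m_A = 461.53/0.6512 = 708.78 kg/h.
C = 708.78 + 1469.2 = 2178 kg/h.
N2 fraction in C = 1469.2/2178 = 0.6746.

0.6746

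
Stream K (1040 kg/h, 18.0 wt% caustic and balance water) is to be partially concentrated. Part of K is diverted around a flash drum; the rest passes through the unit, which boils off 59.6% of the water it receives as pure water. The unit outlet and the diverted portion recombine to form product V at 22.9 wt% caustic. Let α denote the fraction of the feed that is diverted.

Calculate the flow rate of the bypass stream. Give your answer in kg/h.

584.7 kg/h

All 1040×0.180 = 187.2 kg/h of caustic reaches V, so V = 187.2/0.229 = 817.47 kg/h and vapour = 222.53 kg/h.
The evaporator receives (1−α)·1040 of feed at 0.820 water and removes 0.596 of that water:
0.596×0.820×(1−α)×1040 = 222.53
(1−α) = 222.53/508.27 = 0.4378;  α = 0.5622.
Bypass flow = 0.5622×1040 = 584.66 kg/h.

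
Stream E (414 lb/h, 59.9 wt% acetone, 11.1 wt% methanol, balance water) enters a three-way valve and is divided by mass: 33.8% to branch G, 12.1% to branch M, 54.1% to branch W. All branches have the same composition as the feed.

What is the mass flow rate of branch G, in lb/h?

139.9 lb/h

Branch G flow = 0.338×414 = 139.93 lb/h.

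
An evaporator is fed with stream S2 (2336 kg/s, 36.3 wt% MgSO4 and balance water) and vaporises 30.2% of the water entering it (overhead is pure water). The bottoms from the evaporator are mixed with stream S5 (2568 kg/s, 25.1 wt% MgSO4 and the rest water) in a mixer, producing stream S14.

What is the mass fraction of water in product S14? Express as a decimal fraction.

0.665

Vapour removed = 0.302×0.637×2336 = 449.39 kg/s; concentrate = 1886.6 kg/s.
water reaching the mixer = 1038.6 (from concentrate) + 2568×0.749 = 2962.1 kg/s.
Product flow = 1886.6 + 2568 = 4454.6 kg/s; water fraction = 0.665.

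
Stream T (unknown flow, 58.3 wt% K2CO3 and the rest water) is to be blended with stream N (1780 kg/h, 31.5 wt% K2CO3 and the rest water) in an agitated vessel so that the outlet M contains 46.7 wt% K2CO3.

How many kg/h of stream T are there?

2332 kg/h

Let T be the unknown flow. Total out = 1780 + T.
K2CO3 balance: 560.7 + 0.583·T = 0.467·(1780 + T)
(0.583 − 0.467)·T = 0.467×1780 − 560.7 = 270.56
T = 270.56 / 0.116 = 2332.4 kg/h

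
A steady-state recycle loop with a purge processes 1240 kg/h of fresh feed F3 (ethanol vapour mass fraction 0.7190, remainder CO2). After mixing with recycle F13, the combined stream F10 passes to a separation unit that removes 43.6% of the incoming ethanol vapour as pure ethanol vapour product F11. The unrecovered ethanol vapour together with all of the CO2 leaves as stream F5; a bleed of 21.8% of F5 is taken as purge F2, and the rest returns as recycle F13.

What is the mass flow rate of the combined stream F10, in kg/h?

CO2 enters only via F3 and leaves only via the purge: 1240×0.281 = 0.218×(CO2 in F5), and the separation unit passes all CO2, so CO2 in F10 = CO2 in F5 = 1598.3 kg/h.
ethanol vapour in F10: m_A = 1240×0.719 + (1−0.218)·(1−0.436)·m_A, so m_A = 891.56/0.5590 = 1595.1 kg/h.
F10 = 1595.1 + 1598.3 = 3193.4 kg/h.

3193 kg/h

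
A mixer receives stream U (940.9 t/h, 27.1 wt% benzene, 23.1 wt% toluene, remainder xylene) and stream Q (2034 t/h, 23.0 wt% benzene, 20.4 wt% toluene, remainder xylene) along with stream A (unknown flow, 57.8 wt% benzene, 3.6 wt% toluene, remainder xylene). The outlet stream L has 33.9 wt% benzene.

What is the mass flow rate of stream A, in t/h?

1195 t/h

Let A be the unknown flow. Total out = 2974.9 + A.
benzene balance: 722.8 + 0.578·A = 0.339·(2974.9 + A)
(0.578 − 0.339)·A = 0.339×2974.9 − 722.8 = 285.69
A = 285.69 / 0.239 = 1195.3 t/h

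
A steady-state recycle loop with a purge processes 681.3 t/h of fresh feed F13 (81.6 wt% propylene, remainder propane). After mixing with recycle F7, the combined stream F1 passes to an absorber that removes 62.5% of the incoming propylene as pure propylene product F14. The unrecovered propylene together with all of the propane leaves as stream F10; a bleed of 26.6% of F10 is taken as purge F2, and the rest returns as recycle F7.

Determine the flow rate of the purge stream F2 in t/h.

201.9 t/h

propane enters only via F13 and leaves only via the purge: 681.3×0.184 = 0.266×(propane in F10), and the absorber passes all propane, so propane in F1 = propane in F10 = 471.28 t/h.
propylene in F1: m_A = 681.3×0.816 + (1−0.266)·(1−0.625)·m_A, so m_A = 555.94/0.7248 = 767.08 t/h.
F10 = (1−0.625)×767.08 + 471.28 = 758.93 t/h.
Purge F2 = 0.266×758.93 = 201.88 t/h.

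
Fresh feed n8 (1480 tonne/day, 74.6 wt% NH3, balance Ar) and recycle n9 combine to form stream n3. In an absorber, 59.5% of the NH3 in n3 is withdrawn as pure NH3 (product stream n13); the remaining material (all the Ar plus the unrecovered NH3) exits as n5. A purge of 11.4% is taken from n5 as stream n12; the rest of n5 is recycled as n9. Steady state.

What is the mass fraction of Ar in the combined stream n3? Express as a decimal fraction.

Ar enters only via n8 and leaves only via the purge: 1480×0.254 = 0.114×(Ar in n5), and the absorber passes all Ar, so Ar in n3 = Ar in n5 = 3297.5 tonne/day.
NH3 in n3: m_A = 1480×0.746 + (1−0.114)·(1−0.595)·m_A, so m_A = 1104.1/0.6412 = 1722 tonne/day.
n3 = 1722 + 3297.5 = 5019.5 tonne/day.
Ar fraction in n3 = 3297.5/5019.5 = 0.6569.

0.6569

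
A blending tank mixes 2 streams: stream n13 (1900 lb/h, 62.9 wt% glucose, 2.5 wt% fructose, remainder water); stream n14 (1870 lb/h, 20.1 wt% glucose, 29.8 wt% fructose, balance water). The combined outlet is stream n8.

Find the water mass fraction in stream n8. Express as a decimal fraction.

Total flow out = 1900 + 1870 = 3770 lb/h.
water in = 1900×0.346 + 1870×0.501 = 1594.3 lb/h.
water mass fraction in n8 = 1594.3/3770 = 0.423.

0.423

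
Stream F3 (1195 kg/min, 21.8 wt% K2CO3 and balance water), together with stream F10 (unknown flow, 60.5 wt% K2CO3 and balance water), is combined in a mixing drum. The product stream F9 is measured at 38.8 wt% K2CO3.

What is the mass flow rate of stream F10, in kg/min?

936.2 kg/min

Let F10 be the unknown flow. Total out = 1195 + F10.
K2CO3 balance: 260.51 + 0.605·F10 = 0.388·(1195 + F10)
(0.605 − 0.388)·F10 = 0.388×1195 − 260.51 = 203.15
F10 = 203.15 / 0.217 = 936.18 kg/min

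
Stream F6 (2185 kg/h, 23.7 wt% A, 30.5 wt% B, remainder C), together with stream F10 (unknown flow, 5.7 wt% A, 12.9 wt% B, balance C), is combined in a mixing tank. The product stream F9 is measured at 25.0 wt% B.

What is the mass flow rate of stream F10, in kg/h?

Let F10 be the unknown flow. Total out = 2185 + F10.
B balance: 666.42 + 0.129·F10 = 0.250·(2185 + F10)
(0.129 − 0.250)·F10 = 0.250×2185 − 666.42 = -120.17
F10 = -120.17 / -0.121 = 993.18 kg/h

993.2 kg/h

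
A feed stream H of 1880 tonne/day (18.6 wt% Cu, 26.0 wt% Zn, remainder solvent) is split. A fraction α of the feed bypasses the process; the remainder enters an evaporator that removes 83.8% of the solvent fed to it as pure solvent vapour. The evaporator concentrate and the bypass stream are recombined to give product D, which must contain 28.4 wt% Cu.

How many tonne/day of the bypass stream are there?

482.6 tonne/day

All 1880×0.186 = 349.68 tonne/day of Cu reaches D, so D = 349.68/0.284 = 1231.3 tonne/day and vapour = 648.73 tonne/day.
The evaporator receives (1−α)·1880 of feed at 0.554 solvent and removes 0.838 of that solvent:
0.838×0.554×(1−α)×1880 = 648.73
(1−α) = 648.73/872.79 = 0.7433;  α = 0.2567.
Bypass flow = 0.2567×1880 = 482.63 tonne/day.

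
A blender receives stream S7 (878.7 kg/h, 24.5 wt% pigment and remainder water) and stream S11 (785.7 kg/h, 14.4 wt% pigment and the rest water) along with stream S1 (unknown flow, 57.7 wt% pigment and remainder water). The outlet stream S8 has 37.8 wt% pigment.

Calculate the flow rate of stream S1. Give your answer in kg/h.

1511 kg/h

Let S1 be the unknown flow. Total out = 1664.4 + S1.
pigment balance: 328.42 + 0.577·S1 = 0.378·(1664.4 + S1)
(0.577 − 0.378)·S1 = 0.378×1664.4 − 328.42 = 300.72
S1 = 300.72 / 0.199 = 1511.2 kg/h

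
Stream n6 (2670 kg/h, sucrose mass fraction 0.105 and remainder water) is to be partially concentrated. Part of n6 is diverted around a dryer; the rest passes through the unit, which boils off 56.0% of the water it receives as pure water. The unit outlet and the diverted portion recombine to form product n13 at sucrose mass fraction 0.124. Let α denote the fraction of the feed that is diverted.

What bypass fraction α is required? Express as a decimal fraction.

All 2670×0.105 = 280.35 kg/h of sucrose reaches n13, so n13 = 280.35/0.124 = 2260.9 kg/h and vapour = 409.11 kg/h.
The evaporator receives (1−α)·2670 of feed at 0.895 water and removes 0.560 of that water:
0.560×0.895×(1−α)×2670 = 409.11
(1−α) = 409.11/1338.2 = 0.3057;  α = 0.6943.

0.694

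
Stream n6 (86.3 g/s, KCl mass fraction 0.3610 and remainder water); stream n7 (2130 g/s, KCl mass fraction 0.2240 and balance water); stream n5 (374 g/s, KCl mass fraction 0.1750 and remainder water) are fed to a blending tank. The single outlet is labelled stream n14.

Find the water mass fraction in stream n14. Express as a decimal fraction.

Total flow out = 86.3 + 2130 + 374 = 2590.3 g/s.
water in = 86.3×0.639 + 2130×0.776 + 374×0.825 = 2016.6 g/s.
water mass fraction in n14 = 2016.6/2590.3 = 0.7785.

0.7785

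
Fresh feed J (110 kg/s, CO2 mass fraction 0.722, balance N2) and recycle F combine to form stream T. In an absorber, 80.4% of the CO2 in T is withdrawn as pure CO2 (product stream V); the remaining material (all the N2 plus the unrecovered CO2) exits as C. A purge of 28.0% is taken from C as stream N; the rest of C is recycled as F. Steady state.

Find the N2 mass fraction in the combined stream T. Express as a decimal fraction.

0.542

N2 enters only via J and leaves only via the purge: 110×0.278 = 0.280×(N2 in C), and the absorber passes all N2, so N2 in T = N2 in C = 109.21 kg/s.
CO2 in T: m_A = 110×0.722 + (1−0.280)·(1−0.804)·m_A, so m_A = 79.42/0.8589 = 92.469 kg/s.
T = 92.469 + 109.21 = 201.68 kg/s.
N2 fraction in T = 109.21/201.68 = 0.542.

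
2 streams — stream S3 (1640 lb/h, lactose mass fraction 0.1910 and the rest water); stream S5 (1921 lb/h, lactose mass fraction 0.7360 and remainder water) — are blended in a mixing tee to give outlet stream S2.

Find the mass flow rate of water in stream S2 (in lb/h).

1834 lb/h

water out = water in = 1640×0.809 + 1921×0.264 = 1833.9 lb/h.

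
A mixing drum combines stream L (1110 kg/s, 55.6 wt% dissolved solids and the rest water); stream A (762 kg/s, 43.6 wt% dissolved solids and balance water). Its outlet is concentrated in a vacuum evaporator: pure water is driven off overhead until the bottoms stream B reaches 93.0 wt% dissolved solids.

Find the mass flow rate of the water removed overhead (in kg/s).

dissolved solids entering = 1110×0.556 + 762×0.436 = 949.39 kg/s.
All dissolved solids reports to B, so B = 949.39/0.930 = 1020.9 kg/s.
Total feed = 1872 kg/s; overhead = 1872 − 1020.9 = 851.15 kg/s.

851.1 kg/s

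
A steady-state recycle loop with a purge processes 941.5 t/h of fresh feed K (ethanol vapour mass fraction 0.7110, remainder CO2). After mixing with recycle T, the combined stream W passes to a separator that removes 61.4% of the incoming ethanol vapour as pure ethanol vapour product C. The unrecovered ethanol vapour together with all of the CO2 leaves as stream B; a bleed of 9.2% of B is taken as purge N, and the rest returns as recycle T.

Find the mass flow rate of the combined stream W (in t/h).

CO2 enters only via K and leaves only via the purge: 941.5×0.289 = 0.092×(CO2 in B), and the separator passes all CO2, so CO2 in W = CO2 in B = 2957.5 t/h.
ethanol vapour in W: m_A = 941.5×0.711 + (1−0.092)·(1−0.614)·m_A, so m_A = 669.41/0.6495 = 1030.6 t/h.
W = 1030.6 + 2957.5 = 3988.2 t/h.

3988 t/h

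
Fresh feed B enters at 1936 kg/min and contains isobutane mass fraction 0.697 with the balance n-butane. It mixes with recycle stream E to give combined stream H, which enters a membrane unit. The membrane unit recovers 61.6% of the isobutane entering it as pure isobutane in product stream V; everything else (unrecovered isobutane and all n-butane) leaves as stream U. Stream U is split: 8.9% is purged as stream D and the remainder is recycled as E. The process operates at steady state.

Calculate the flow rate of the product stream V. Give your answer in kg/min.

1278 kg/min

isobutane in H: m_A = 1936×0.697 + (1−0.089)·(1−0.616)·m_A, so m_A = 1349.4/0.6502 = 2075.4 kg/min.
Product V = 0.616×2075.4 = 1278.5 kg/min.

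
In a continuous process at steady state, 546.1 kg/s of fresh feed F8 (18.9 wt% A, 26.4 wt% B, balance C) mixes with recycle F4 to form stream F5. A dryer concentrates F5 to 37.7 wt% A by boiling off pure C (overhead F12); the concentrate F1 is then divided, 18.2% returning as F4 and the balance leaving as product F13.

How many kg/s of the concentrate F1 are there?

Overall A balance (none leaves overhead): A in fresh feed = A in product, i.e. 546.1×0.189 = (1−0.182)·F1·0.377.
F1 = 103.21/(0.377×0.818) = 334.69 kg/s.

334.7 kg/s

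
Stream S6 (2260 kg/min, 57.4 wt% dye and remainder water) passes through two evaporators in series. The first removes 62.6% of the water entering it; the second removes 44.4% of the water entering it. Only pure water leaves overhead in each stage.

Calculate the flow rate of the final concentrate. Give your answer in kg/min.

1497 kg/min

water in feed = 2260×0.426 = 962.76 kg/min.
After stage 1: water left = (1−0.626)×962.76 = 360.07; stream total = 1657.3 kg/min.
After stage 2: water left = (1−0.444)×360.07 = 200.2; final concentrate = 1497.4 kg/min.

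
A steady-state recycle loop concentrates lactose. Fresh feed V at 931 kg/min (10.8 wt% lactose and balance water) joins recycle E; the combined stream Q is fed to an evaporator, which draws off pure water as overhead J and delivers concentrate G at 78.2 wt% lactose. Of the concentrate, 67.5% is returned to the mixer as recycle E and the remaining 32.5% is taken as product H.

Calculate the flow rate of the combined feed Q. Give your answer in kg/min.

1198 kg/min

Overall lactose balance (none leaves overhead): lactose in fresh feed = lactose in product, i.e. 931×0.108 = (1−0.675)·G·0.782.
G = 100.55/(0.782×0.325) = 395.62 kg/min.
Recycle E = 0.675×395.62 = 267.05 kg/min.
Combined feed Q = 931 + 267.05 = 1198 kg/min.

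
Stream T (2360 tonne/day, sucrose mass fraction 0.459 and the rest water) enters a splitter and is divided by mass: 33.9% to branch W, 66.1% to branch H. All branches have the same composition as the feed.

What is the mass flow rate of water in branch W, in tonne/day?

Branch W total = 0.339×2360 = 800.04 tonne/day.
water in W = 0.541×800.04 = 432.82 tonne/day.

432.8 tonne/day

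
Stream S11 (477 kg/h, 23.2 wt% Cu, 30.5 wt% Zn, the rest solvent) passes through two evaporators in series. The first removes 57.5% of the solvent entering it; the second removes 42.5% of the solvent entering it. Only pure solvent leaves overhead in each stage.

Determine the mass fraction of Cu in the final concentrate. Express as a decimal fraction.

0.357

solvent in feed = 477×0.463 = 220.85 kg/h.
After stage 1: solvent left = (1−0.575)×220.85 = 93.862; stream total = 350.01 kg/h.
After stage 2: solvent left = (1−0.425)×93.862 = 53.97; final concentrate = 310.12 kg/h.
Cu fraction = 110.66/310.12 = 0.357.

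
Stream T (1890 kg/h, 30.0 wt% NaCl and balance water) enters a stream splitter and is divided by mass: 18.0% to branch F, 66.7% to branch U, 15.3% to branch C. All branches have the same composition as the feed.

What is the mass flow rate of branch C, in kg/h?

Branch C flow = 0.153×1890 = 289.17 kg/h.

289.2 kg/h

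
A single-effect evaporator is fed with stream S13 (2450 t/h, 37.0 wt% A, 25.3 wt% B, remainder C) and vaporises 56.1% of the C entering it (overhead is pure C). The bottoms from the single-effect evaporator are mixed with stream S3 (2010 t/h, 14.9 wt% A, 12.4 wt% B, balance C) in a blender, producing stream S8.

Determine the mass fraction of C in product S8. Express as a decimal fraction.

Vapour removed = 0.561×0.377×2450 = 518.17 t/h; concentrate = 1931.8 t/h.
C reaching the mixer = 405.48 (from concentrate) + 2010×0.727 = 1866.8 t/h.
Product flow = 1931.8 + 2010 = 3941.8 t/h; C fraction = 0.474.

0.474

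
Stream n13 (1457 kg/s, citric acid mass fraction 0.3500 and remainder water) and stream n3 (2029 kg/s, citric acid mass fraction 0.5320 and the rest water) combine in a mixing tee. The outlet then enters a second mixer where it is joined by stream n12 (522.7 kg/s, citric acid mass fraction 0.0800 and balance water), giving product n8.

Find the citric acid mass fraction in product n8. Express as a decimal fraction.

Overall, product flow = 4008.7 kg/s.
citric acid in = 1457×0.350 + 2029×0.532 + 522.7×0.080 = 1631.2 kg/s.
citric acid fraction in n8 = 0.4069.

0.4069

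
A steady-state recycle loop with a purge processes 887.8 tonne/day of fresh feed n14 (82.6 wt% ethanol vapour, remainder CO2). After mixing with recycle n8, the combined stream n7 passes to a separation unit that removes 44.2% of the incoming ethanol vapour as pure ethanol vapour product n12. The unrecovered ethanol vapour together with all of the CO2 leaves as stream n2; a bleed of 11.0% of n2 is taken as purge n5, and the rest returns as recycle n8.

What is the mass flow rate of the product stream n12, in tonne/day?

643.9 tonne/day

ethanol vapour in n7: m_A = 887.8×0.826 + (1−0.110)·(1−0.442)·m_A, so m_A = 733.32/0.5034 = 1456.8 tonne/day.
Product n12 = 0.442×1456.8 = 643.9 tonne/day.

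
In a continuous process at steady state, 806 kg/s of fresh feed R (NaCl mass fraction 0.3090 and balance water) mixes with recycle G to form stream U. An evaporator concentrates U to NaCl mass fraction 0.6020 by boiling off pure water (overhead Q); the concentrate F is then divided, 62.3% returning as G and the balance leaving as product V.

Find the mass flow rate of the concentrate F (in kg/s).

1097 kg/s

Overall NaCl balance (none leaves overhead): NaCl in fresh feed = NaCl in product, i.e. 806×0.309 = (1−0.623)·F·0.602.
F = 249.05/(0.602×0.377) = 1097.4 kg/s.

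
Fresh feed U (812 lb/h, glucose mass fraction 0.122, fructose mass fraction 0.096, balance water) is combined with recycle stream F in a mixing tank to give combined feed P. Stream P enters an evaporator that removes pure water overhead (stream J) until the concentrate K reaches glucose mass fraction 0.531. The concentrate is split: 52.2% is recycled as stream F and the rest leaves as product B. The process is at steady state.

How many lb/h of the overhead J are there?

Overall glucose balance (none leaves overhead): glucose in fresh feed = glucose in product, i.e. 812×0.122 = (1−0.522)·K·0.531.
K = 99.064/(0.531×0.478) = 390.3 lb/h.
Recycle F = 0.522×390.3 = 203.73 lb/h.
Combined feed P = 812 + 203.73 = 1015.7 lb/h.
Overhead J = P − K = 1015.7 − 390.3 = 625.44 lb/h.

625.4 lb/h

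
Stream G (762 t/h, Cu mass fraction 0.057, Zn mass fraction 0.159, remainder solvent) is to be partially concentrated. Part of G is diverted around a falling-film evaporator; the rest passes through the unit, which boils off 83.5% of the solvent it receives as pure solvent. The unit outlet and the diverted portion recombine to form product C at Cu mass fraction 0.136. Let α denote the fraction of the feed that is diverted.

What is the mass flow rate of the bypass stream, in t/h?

85.85 t/h

All 762×0.057 = 43.434 t/h of Cu reaches C, so C = 43.434/0.136 = 319.37 t/h and vapour = 442.63 t/h.
The evaporator receives (1−α)·762 of feed at 0.784 solvent and removes 0.835 of that solvent:
0.835×0.784×(1−α)×762 = 442.63
(1−α) = 442.63/498.84 = 0.8873;  α = 0.1127.
Bypass flow = 0.1127×762 = 85.854 t/h.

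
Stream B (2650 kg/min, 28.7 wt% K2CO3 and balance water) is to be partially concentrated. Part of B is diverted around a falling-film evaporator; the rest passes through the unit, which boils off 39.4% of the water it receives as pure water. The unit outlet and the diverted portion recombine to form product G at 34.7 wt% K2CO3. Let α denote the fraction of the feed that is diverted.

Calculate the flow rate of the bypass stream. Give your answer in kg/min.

All 2650×0.287 = 760.55 kg/min of K2CO3 reaches G, so G = 760.55/0.347 = 2191.8 kg/min and vapour = 458.21 kg/min.
The evaporator receives (1−α)·2650 of feed at 0.713 water and removes 0.394 of that water:
0.394×0.713×(1−α)×2650 = 458.21
(1−α) = 458.21/744.44 = 0.6155;  α = 0.3845.
Bypass flow = 0.3845×2650 = 1018.9 kg/min.

1019 kg/min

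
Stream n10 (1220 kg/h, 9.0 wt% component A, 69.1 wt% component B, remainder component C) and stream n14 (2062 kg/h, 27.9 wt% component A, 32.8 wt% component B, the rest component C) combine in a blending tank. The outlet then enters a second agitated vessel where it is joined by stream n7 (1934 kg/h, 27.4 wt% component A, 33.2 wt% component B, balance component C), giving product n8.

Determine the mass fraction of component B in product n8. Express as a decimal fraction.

Overall, product flow = 5216 kg/h.
component B in = 1220×0.691 + 2062×0.328 + 1934×0.332 = 2161.4 kg/h.
component B fraction in n8 = 0.414.

0.414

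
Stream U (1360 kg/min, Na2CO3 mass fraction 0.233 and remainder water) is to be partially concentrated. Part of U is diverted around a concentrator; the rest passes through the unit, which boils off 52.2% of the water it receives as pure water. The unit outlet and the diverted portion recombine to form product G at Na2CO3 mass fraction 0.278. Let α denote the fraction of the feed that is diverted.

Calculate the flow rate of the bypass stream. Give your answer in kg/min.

810.2 kg/min

All 1360×0.233 = 316.88 kg/min of Na2CO3 reaches G, so G = 316.88/0.278 = 1139.9 kg/min and vapour = 220.14 kg/min.
The evaporator receives (1−α)·1360 of feed at 0.767 water and removes 0.522 of that water:
0.522×0.767×(1−α)×1360 = 220.14
(1−α) = 220.14/544.51 = 0.4043;  α = 0.5957.
Bypass flow = 0.5957×1360 = 810.15 kg/min.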